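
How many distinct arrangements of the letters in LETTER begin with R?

With the first slot taken by R, it remains to arrange the other 5 letters (LETTE).
Those 5 letters have E appearing twice and T appearing twice, giving (5)!/(2!·2!) = 30.

30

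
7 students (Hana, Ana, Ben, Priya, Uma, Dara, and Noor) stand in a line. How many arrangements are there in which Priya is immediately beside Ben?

Glue Priya and Ben into one block (2 internal orders), leaving 6 units to arrange in a row.
So the count is 2·(6)! = 1440.

1440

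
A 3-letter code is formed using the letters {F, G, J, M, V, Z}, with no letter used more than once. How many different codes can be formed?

With no repetition, fill the 3 letters in order: 6 choices, then 5, down to 4.
That product is 6 × 5 × 4 = 120.

120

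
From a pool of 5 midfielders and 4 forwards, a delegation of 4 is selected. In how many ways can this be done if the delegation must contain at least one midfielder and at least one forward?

Total 4-person selections from all 9: C(9,4) = 126.
Subtract selections that omit an entire group: no midfielders → C(4,4) = 1; no forwards → C(5,4) = 5.
Both groups omitted at once is impossible, so 126 − 6 = 120.

120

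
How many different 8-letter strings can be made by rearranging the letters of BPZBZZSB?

The 8 letters of BPZBZZSB have repeats: B appearing 3 times and Z appearing 3 times.
The number of distinct arrangements is 8!/(3!·3!) = 40320/36 = 1120.

1120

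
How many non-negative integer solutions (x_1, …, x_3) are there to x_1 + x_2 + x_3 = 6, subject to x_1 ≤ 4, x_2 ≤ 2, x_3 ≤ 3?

9

Ignoring the caps, the number of non-negative solutions to x_1+…+x_3 = 6 is C(8,2) = 28.
Subtract solutions that violate a single cap (substitute x_i' = x_i − (cap_i+1)): x_1 ≥ 5 gives C(3,2) = 3; x_2 ≥ 3 gives C(5,2) = 10; x_3 ≥ 4 gives C(4,2) = 6. Together 19.
No two caps can be exceeded simultaneously, so the pair terms are all 0.
By inclusion–exclusion the count is 28 − 19 + 0 = 9.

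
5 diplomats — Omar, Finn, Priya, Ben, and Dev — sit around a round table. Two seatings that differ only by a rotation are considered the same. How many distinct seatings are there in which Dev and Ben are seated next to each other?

Treat {Dev, Ben} as one unit (2 internal orders) and seat the resulting 4 units around the table: (3)! circular arrangements.
So 2 × (3)! = 2 × 6 = 12.

12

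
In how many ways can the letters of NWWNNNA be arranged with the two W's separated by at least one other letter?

Total arrangements of NWWNNNA: 7!/(4!·2!) = 105.
If the two W's are adjacent, glue them into one block, leaving 6 items to arrange: (6)!/(4!) = 30 ways.
Subtracting, 105 − 30 = 75 arrangements keep the W's apart.

75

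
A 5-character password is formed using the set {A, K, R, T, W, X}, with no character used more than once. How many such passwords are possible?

720

This is a permutation of 5 out of 6: P(6,5) = 6!/1!.
6 × 5 × 4 × 3 × 2 = 720.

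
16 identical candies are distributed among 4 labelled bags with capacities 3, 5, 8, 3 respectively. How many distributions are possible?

Without the upper bounds there are C(19,3) = 969 ways to split 16 among 4 bags.
Subtract solutions that violate a single cap (substitute x_i' = x_i − (cap_i+1)): x_1 ≥ 4 gives C(15,3) = 455; x_2 ≥ 6 gives C(13,3) = 286; x_3 ≥ 9 gives C(10,3) = 120; x_4 ≥ 4 gives C(15,3) = 455. Together 1316.
Add back pairs where two caps are both exceeded: 84 + 20 + 165 + 4 + 84 + 20 = 377.
Subtract triples: 0 + 10 + 0 + 0 = 10.
By inclusion–exclusion the count is 969 − 1316 + 377 − 10 = 20.

20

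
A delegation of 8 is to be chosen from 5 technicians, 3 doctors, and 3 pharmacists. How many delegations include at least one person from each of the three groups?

163

Total 8-person selections from all 11: C(11,8) = 165.
Selections missing a whole group: no technicians → C(6,8) = 0; no doctors → C(8,8) = 1; no pharmacists → C(8,8) = 1.
Add back selections omitting two groups (i.e. drawn from a single group): C(5,8) + C(3,8) + C(3,8) = 0.
By inclusion–exclusion: 165 − 2 + 0 = 163.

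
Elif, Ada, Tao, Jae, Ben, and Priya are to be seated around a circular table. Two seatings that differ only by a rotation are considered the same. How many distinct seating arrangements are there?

120

Seat Elif anywhere (absorbing the rotational symmetry), then permute the other 5: (5)! = 120.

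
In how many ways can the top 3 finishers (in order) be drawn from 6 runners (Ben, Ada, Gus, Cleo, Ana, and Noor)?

120

There are 6 choices for 1st place, 5 for 2nd, and 4 for 3rd.
That gives 6 × 5 × 4 = 120.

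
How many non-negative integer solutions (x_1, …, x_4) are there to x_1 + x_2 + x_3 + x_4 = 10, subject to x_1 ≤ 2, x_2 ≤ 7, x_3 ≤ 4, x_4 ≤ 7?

100

Without the upper bounds there are C(13,3) = 286 ways to split 10 among 4 variables.
Subtract solutions that violate a single cap (substitute x_i' = x_i − (cap_i+1)): x_1 ≥ 3 gives C(10,3) = 120; x_2 ≥ 8 gives C(5,3) = 10; x_3 ≥ 5 gives C(8,3) = 56; x_4 ≥ 8 gives C(5,3) = 10. Together 196.
Add back pairs where two caps are both exceeded: 0 + 10 + 0 + 0 + 0 + 0 = 10.
By inclusion–exclusion the count is 286 − 196 + 10 = 100.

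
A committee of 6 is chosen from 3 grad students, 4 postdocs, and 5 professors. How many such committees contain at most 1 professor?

Split by how many professors are chosen (0 through 1).
Sum: C(5,0)·C(7,6) + C(5,1)·C(7,5) = 7 + 105 = 112.

112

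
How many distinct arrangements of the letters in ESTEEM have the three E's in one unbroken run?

24

Treat the 3 copies of E as a single block. The multiset to arrange is then {EEE, M, S, T}, 4 items in all.
All 4 items are distinct, so there are (4)! = 24 arrangements.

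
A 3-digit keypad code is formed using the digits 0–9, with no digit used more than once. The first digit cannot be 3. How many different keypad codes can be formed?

648

The first digit has 10−1 = 9 choices (anything except 3).
The remaining 2 digits are filled from the other 9 symbols without repetition: 9 × 8 = 72.
Total: 9 × 72 = 648.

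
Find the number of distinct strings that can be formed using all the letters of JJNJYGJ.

JJNJYGJ has 7 letters with J appearing 4 times.
The number of distinct arrangements is 7!/(4!) = 5040/24 = 210.

210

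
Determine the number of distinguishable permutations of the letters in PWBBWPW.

PWBBWPW has 7 letters with B appearing twice, P appearing twice, and W appearing 3 times.
Dividing 7! = 5040 by 3!·2!·2! = 24 for the repeated letters gives 210.

210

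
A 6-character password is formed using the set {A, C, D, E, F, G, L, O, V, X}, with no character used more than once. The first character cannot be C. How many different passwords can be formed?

The first character has 10−1 = 9 choices (anything except C).
The remaining 5 characters are filled from the other 9 symbols without repetition: 9 × 8 × 7 × 6 × 5 = 15120.
Total: 9 × 15120 = 136080.

136080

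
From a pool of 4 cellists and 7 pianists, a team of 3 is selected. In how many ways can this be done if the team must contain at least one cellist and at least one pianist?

Total 3-person selections from all 11: C(11,3) = 165.
Selections missing a whole group: no cellists → C(7,3) = 35; no pianists → C(4,3) = 4.
Both groups omitted at once is impossible, so 165 − 39 = 126.

126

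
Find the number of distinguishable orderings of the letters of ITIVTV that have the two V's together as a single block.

Treat the 2 copies of V as a single block. The multiset to arrange is then {VV, I, I, T, T}, 5 items in all.
That gives (5)!/(2!·2!) = 30 arrangements.

30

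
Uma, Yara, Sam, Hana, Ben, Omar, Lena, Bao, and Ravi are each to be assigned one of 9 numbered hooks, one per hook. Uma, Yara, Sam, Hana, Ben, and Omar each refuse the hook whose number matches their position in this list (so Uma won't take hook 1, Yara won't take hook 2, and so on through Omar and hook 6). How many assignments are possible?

Let Aᵢ (for 1 ≤ i ≤ 6) be the placements that put person i in their forbidden hook. Any j of these fix j positions, leaving (9−j)! ways to fill the rest, and there are C(6,j) ways to pick which j.
By inclusion–exclusion, the number of valid placements is Σ_{j=0}^{6} (−1)^j C(6,j)·(9−j)!.
Computing: 362880 − 241920 + 75600 − 14400 + 1800 − 144 + 6 = 183822.

183822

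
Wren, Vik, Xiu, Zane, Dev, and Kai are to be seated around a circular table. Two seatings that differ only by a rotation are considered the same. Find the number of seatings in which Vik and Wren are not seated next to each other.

Without the restriction there are (5)! = 120 seatings.
Those with Vik next to Wren: fuse the pair into one unit and seat 5 units around a circle — 2·(4)! = 48.
Subtracting, 120 − 48 = 72.

72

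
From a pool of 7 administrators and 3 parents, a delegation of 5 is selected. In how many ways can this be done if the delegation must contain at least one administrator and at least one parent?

Unrestricted: C(10,5) = 252 ways to pick any 5 of the 10.
Subtract selections that omit an entire group: no administrators → C(3,5) = 0; no parents → C(7,5) = 21.
Both groups omitted at once is impossible, so 252 − 21 = 231.

231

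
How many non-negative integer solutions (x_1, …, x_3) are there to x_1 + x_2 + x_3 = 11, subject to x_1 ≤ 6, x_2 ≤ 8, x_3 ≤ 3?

22

Ignoring the caps, the number of non-negative solutions to x_1+…+x_3 = 11 is C(13,2) = 78.
Subtract solutions that violate a single cap (substitute x_i' = x_i − (cap_i+1)): x_1 ≥ 7 gives C(6,2) = 15; x_2 ≥ 9 gives C(4,2) = 6; x_3 ≥ 4 gives C(9,2) = 36. Together 57.
Add back pairs where two caps are both exceeded: 0 + 1 + 0 = 1.
By inclusion–exclusion the count is 78 − 57 + 1 = 22.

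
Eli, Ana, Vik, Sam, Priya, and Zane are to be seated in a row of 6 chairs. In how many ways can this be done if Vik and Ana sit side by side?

Treat {Vik, Ana} as a single unit. There are 5 units to order, and the pair itself can be ordered 2 ways.
So the count is 2·(5)! = 240.

240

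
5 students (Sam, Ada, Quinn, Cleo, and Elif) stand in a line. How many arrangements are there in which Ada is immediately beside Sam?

48

Place the 3 others and the Ada-Sam pair as 4 objects in a line; the pair has 2 internal arrangements.
That gives 2 × 4! = 2 × 24 = 48.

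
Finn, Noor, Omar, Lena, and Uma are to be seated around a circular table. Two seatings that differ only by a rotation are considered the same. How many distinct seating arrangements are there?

Around a circle, 5 distinct people have 5!/5 = (4)! = 24 rotationally distinct seatings.

24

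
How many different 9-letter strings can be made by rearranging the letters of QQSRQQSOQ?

QQSRQQSOQ has 9 letters with Q appearing 5 times and S appearing twice.
The number of distinct arrangements is 9!/(5!·2!) = 362880/240 = 1512.

1512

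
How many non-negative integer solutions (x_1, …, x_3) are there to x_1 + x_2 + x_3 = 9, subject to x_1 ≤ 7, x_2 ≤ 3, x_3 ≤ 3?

13

By stars and bars, unrestricted non-negative solutions to x_1+…+x_3 = 9 number C(9+2,2) = 55.
Subtract solutions that violate a single cap (substitute x_i' = x_i − (cap_i+1)): x_1 ≥ 8 gives C(3,2) = 3; x_2 ≥ 4 gives C(7,2) = 21; x_3 ≥ 4 gives C(7,2) = 21. Together 45.
Add back pairs where two caps are both exceeded: 0 + 0 + 3 = 3.
By inclusion–exclusion the count is 55 − 45 + 3 = 13.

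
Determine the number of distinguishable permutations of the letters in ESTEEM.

120

Letter multiplicities in ESTEEM: E×3, M×1, S×1, T×1.
The number of distinct arrangements is 6!/(3!) = 720/6 = 120.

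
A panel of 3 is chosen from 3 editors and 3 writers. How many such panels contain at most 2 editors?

Split by how many editors are chosen (0 through 2).
Sum: C(3,0)·C(3,3) + C(3,1)·C(3,2) + C(3,2)·C(3,1) = 1 + 9 + 9 = 19.

19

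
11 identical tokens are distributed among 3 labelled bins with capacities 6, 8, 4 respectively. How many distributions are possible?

Without the upper bounds there are C(13,2) = 78 ways to split 11 among 3 bins.
Subtract solutions that violate a single cap (substitute x_i' = x_i − (cap_i+1)): x_1 ≥ 7 gives C(6,2) = 15; x_2 ≥ 9 gives C(4,2) = 6; x_3 ≥ 5 gives C(8,2) = 28. Together 49.
No two caps can be exceeded simultaneously, so the pair terms are all 0.
By inclusion–exclusion the count is 78 − 49 + 0 = 29.

29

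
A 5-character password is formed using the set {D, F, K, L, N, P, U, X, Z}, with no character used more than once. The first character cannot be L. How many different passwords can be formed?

13440

The first character has 9−1 = 8 choices (anything except L).
The remaining 4 characters are filled from the other 8 symbols without repetition: 8 × 7 × 6 × 5 = 1680.
Total: 8 × 1680 = 13440.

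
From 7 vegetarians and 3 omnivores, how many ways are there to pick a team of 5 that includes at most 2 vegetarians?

21

Split by how many vegetarians are chosen (0 through 2).
Sum: C(7,0)·C(3,5) + C(7,1)·C(3,4) + C(7,2)·C(3,3) = 0 + 0 + 21 = 21.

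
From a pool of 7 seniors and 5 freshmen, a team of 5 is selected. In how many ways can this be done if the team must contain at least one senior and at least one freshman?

770

Total 5-person selections from all 12: C(12,5) = 792.
Subtract selections that omit an entire group: no seniors → C(5,5) = 1; no freshmen → C(7,5) = 21.
Both groups omitted at once is impossible, so 792 − 22 = 770.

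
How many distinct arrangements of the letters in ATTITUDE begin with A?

840

Fix A in the first position and arrange the remaining 7 letters.
Those 7 letters have T appearing 3 times, giving (7)!/(3!) = 840.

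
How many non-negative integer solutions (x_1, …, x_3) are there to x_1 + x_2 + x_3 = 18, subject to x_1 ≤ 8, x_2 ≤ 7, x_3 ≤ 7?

15

By stars and bars, unrestricted non-negative solutions to x_1+…+x_3 = 18 number C(18+2,2) = 190.
Subtract solutions that violate a single cap (substitute x_i' = x_i − (cap_i+1)): x_1 ≥ 9 gives C(11,2) = 55; x_2 ≥ 8 gives C(12,2) = 66; x_3 ≥ 8 gives C(12,2) = 66. Together 187.
Add back pairs where two caps are both exceeded: 3 + 3 + 6 = 12.
By inclusion–exclusion the count is 190 − 187 + 12 = 15.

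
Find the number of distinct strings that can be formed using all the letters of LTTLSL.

The 6 letters of LTTLSL have repeats: L appearing 3 times and T appearing twice.
Dividing 6! = 720 by 3!·2! = 12 for the repeated letters gives 60.

60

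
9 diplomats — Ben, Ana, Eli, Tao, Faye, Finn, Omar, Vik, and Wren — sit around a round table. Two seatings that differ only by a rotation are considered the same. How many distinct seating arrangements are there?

Fix one person's seat to break rotational symmetry; the remaining 8 people can be arranged in (8)! = 40320 ways.

40320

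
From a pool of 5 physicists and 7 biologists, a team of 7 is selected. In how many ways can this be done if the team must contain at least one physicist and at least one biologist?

With no constraint there are C(12,7) = 792 possible selections.
Subtract selections that omit an entire group: no physicists → C(7,7) = 1; no biologists → C(5,7) = 0.
Both groups omitted at once is impossible, so 792 − 1 = 791.

791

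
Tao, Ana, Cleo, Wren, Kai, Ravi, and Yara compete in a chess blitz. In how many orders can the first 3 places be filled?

There are 7 choices for 1st place, 6 for 2nd, and 5 for 3rd.
That gives 7 × 6 × 5 = 210.

210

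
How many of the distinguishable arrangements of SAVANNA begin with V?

With the first slot taken by V, it remains to arrange the other 6 letters (SAANNA).
Those 6 letters have A appearing 3 times and N appearing twice, giving (6)!/(3!·2!) = 60.

60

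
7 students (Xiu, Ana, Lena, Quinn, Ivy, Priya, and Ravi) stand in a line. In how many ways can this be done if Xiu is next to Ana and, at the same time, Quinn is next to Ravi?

Treat {Xiu,Ana} as one block (2 orders) and {Quinn,Ravi} as another (2 orders).
That leaves 5 units to arrange: 2 × 2 × 5! = 4 × 120 = 480.

480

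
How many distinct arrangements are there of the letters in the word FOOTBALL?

The 8 letters of FOOTBALL have repeats: L appearing twice and O appearing twice.
The number of distinct arrangements is 8!/(2!·2!) = 40320/4 = 10080.

10080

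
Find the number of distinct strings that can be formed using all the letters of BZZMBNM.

630

Letter multiplicities in BZZMBNM: B×2, M×2, N×1, Z×2.
So there are 7! / (2!·2!·2!) = 630 distinguishable arrangements.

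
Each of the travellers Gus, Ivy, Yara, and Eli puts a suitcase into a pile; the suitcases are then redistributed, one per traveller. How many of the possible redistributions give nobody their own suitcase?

9

Count assignments avoiding every fixed point. For any j of the 4 travellers fixed to their own suitcase, the other 4−j can be arranged in (4−j)! ways.
By inclusion–exclusion this is Σ_{j=0}^{4} (−1)^j C(4,j)·(4−j)!.
Computing: 24 − 24 + 12 − 4 + 1 = 9.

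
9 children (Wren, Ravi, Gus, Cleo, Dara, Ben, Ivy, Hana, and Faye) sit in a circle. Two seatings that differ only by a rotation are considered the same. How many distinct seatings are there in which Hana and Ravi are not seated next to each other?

Without the restriction there are (8)! = 40320 seatings.
Seatings with Hana beside Ravi: treat them as a block with 2 internal orders, giving 2 × (7)! = 10080.
Subtracting, 40320 − 10080 = 30240.

30240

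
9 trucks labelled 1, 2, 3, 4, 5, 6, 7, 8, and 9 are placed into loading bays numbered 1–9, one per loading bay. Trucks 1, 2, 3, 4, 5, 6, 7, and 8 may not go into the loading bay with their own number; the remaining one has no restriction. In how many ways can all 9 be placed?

Let Aᵢ (for 1 ≤ i ≤ 8) be the placements that put truck i in its forbidden loading bay. Any j of these fix j positions, leaving (9−j)! ways to fill the rest, and there are C(8,j) ways to pick which j.
By inclusion–exclusion, the number of valid placements is Σ_{j=0}^{8} (−1)^j C(8,j)·(9−j)!.
Computing: 362880 − 322560 + 141120 − 40320 + 8400 − 1344 + 168 − 16 + 1 = 148329.

148329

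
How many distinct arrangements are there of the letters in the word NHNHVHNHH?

The 9 letters of NHNHVHNHH have repeats: H appearing 5 times and N appearing 3 times.
The number of distinct arrangements is 9!/(5!·3!) = 362880/720 = 504.

504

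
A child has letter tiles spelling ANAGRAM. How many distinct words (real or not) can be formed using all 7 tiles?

840

Letter multiplicities in ANAGRAM: A×3, G×1, M×1, N×1, R×1.
Dividing 7! = 5040 by 3! = 6 for the repeated letters gives 840.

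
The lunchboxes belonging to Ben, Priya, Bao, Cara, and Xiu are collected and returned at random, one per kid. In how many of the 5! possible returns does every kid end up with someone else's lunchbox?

Count assignments avoiding every fixed point. For any j of the 5 kids fixed to their own lunchbox, the other 5−j can be arranged in (5−j)! ways.
By inclusion–exclusion this is Σ_{j=0}^{5} (−1)^j C(5,j)·(5−j)!.
Computing: 120 − 120 + 60 − 20 + 5 − 1 = 44.

44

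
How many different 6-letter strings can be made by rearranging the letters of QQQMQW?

Letter multiplicities in QQQMQW: M×1, Q×4, W×1.
The number of distinct arrangements is 6!/(4!) = 720/24 = 30.

30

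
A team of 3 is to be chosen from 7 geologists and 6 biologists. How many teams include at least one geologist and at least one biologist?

Unrestricted: C(13,3) = 286 ways to pick any 3 of the 13.
Selections missing a whole group: no geologists → C(6,3) = 20; no biologists → C(7,3) = 35.
Both groups omitted at once is impossible, so 286 − 55 = 231.

231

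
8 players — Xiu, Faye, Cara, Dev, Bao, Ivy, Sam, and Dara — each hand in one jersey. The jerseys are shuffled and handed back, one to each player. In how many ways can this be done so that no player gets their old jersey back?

Count assignments avoiding every fixed point. For any j of the 8 players fixed to their old jersey, the other 8−j can be arranged in (8−j)! ways.
By inclusion–exclusion this is Σ_{j=0}^{8} (−1)^j C(8,j)·(8−j)!.
Computing: 40320 − 40320 + 20160 − 6720 + 1680 − 336 + 56 − 8 + 1 = 14833.

14833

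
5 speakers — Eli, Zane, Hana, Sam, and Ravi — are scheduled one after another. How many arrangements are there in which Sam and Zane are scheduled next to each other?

Treat {Sam, Zane} as a single unit. There are 4 units to order, and the pair itself can be ordered 2 ways.
So the count is 2·(4)! = 48.

48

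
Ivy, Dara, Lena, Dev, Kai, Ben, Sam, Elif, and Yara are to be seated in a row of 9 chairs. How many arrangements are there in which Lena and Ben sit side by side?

80640

Treat {Lena, Ben} as a single unit. There are 8 units to order, and the pair itself can be ordered 2 ways.
That gives 2 × 8! = 2 × 40320 = 80640.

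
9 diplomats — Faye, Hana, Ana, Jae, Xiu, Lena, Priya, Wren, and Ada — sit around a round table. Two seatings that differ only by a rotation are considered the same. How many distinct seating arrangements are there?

Around a circle, 9 distinct people have 9!/9 = (8)! = 40320 rotationally distinct seatings.

40320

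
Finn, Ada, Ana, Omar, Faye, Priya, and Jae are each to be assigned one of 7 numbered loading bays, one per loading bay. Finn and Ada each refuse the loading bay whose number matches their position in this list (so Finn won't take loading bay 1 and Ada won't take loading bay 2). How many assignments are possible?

Let Aᵢ (for i ∈ {1, 2}) be the placements that put person i in their forbidden loading bay. Any j of these fix j positions, leaving (7−j)! ways to fill the rest, and there are C(2,j) ways to pick which j.
By inclusion–exclusion, the number of valid placements is Σ_{j=0}^{2} (−1)^j C(2,j)·(7−j)!.
Computing: 5040 − 1440 + 120 = 3720.

3720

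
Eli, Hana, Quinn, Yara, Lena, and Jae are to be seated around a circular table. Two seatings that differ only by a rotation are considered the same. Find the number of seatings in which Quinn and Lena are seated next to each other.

48

Glue Quinn and Lena into a block (2 internal orders). Seating 5 units around a circle gives (4)! arrangements.
So 2 × (4)! = 2 × 24 = 48.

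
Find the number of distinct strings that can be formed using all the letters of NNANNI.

NNANNI has 6 letters with N appearing 4 times.
The number of distinct arrangements is 6!/(4!) = 720/24 = 30.

30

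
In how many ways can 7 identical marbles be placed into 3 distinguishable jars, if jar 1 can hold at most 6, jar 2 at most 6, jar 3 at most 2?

Ignoring the caps, the number of non-negative solutions to x_1+…+x_3 = 7 is C(9,2) = 36.
Subtract solutions that violate a single cap (substitute x_i' = x_i − (cap_i+1)): x_1 ≥ 7 gives C(2,2) = 1; x_2 ≥ 7 gives C(2,2) = 1; x_3 ≥ 3 gives C(6,2) = 15. Together 17.
No two caps can be exceeded simultaneously, so the pair terms are all 0.
By inclusion–exclusion the count is 36 − 17 + 0 = 19.

19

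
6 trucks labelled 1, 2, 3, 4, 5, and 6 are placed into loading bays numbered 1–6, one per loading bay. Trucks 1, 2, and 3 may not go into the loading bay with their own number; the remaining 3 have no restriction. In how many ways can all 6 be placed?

Let Aᵢ (for i ∈ {1, 2, 3}) be the placements that put truck i in its forbidden loading bay. Any j of these fix j positions, leaving (6−j)! ways to fill the rest, and there are C(3,j) ways to pick which j.
By inclusion–exclusion, the number of valid placements is Σ_{j=0}^{3} (−1)^j C(3,j)·(6−j)!.
Computing: 720 − 360 + 72 − 6 = 426.

426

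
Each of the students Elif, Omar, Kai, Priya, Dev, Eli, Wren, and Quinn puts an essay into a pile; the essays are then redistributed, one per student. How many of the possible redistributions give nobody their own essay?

14833

Let Aᵢ be the assignments in which student i gets their own essay. We want the size of the complement of A₁∪…∪A_8.
By inclusion–exclusion this is Σ_{j=0}^{8} (−1)^j C(8,j)·(8−j)!.
Computing: 40320 − 40320 + 20160 − 6720 + 1680 − 336 + 56 − 8 + 1 = 14833.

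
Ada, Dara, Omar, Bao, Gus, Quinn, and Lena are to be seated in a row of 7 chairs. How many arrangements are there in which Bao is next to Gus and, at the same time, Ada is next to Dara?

Treat {Bao,Gus} as one block (2 orders) and {Ada,Dara} as another (2 orders).
That leaves 5 units to arrange: 2 × 2 × 5! = 4 × 120 = 480.

480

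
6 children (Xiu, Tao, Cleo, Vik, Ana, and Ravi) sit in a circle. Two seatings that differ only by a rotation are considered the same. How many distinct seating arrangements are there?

Seat Xiu anywhere (absorbing the rotational symmetry), then permute the other 5: (5)! = 120.

120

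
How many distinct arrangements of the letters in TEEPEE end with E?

Fix E in the last position and arrange the remaining 5 letters.
Those 5 letters have E appearing 3 times, giving (5)!/(3!) = 20.

20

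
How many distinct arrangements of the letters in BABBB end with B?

With the last slot taken by B, it remains to arrange the other 4 letters (ABBB).
Those 4 letters have B appearing 3 times, giving (4)!/(3!) = 4.

4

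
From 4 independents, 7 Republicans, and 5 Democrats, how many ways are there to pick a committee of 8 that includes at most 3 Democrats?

Split by how many Democrats are chosen (0 through 3).
Sum: C(5,0)·C(11,8) + C(5,1)·C(11,7) + C(5,2)·C(11,6) + C(5,3)·C(11,5) = 165 + 1650 + 4620 + 4620 = 11055.

11055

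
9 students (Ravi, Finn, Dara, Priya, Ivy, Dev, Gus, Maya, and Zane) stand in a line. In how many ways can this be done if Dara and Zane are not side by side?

Of the 9! = 362880 arrangements, those with Dara and Zane adjacent number 2 × 8! = 80640 (treat the pair as a block with 2 internal orders).
Complementary counting: 362880 − 80640 = 282240.

282240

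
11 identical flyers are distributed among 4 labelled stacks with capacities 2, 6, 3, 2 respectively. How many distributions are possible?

10

By stars and bars, unrestricted non-negative solutions to x_1+…+x_4 = 11 number C(11+3,3) = 364.
Subtract solutions that violate a single cap (substitute x_i' = x_i − (cap_i+1)): x_1 ≥ 3 gives C(11,3) = 165; x_2 ≥ 7 gives C(7,3) = 35; x_3 ≥ 4 gives C(10,3) = 120; x_4 ≥ 3 gives C(11,3) = 165. Together 485.
Add back pairs where two caps are both exceeded: 4 + 35 + 56 + 1 + 4 + 35 = 135.
Subtract triples: 0 + 0 + 4 + 0 = 4.
By inclusion–exclusion the count is 364 − 485 + 135 − 4 = 10.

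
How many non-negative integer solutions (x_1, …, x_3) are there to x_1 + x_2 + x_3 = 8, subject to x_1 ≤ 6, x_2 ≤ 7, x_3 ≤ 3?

26

Without the upper bounds there are C(10,2) = 45 ways to split 8 among 3 variables.
Subtract solutions that violate a single cap (substitute x_i' = x_i − (cap_i+1)): x_1 ≥ 7 gives C(3,2) = 3; x_2 ≥ 8 gives C(2,2) = 1; x_3 ≥ 4 gives C(6,2) = 15. Together 19.
No two caps can be exceeded simultaneously, so the pair terms are all 0.
By inclusion–exclusion the count is 45 − 19 + 0 = 26.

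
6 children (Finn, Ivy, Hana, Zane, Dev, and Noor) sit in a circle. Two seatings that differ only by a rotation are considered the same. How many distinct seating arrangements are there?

Seat Finn anywhere (absorbing the rotational symmetry), then permute the other 5: (5)! = 120.

120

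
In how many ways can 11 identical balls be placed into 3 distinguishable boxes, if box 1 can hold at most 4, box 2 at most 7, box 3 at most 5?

20

Without the upper bounds there are C(13,2) = 78 ways to split 11 among 3 boxes.
Subtract solutions that violate a single cap (substitute x_i' = x_i − (cap_i+1)): x_1 ≥ 5 gives C(8,2) = 28; x_2 ≥ 8 gives C(5,2) = 10; x_3 ≥ 6 gives C(7,2) = 21. Together 59.
Add back pairs where two caps are both exceeded: 0 + 1 + 0 = 1.
By inclusion–exclusion the count is 78 − 59 + 1 = 20.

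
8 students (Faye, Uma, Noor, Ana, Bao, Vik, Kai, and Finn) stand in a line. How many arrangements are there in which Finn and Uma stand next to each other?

10080

Treat {Finn, Uma} as a single unit. There are 7 units to order, and the pair itself can be ordered 2 ways.
That gives 2 × 7! = 2 × 5040 = 10080.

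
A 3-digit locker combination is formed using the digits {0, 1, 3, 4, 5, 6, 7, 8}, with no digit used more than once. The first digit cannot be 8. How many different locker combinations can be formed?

294

The first digit has 8−1 = 7 choices (anything except 8).
The remaining 2 digits are filled from the other 7 symbols without repetition: 7 × 6 = 42.
Total: 7 × 42 = 294.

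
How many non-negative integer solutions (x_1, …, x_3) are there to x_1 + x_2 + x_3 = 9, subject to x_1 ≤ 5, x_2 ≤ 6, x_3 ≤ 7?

Without the upper bounds there are C(11,2) = 55 ways to split 9 among 3 variables.
Subtract solutions that violate a single cap (substitute x_i' = x_i − (cap_i+1)): x_1 ≥ 6 gives C(5,2) = 10; x_2 ≥ 7 gives C(4,2) = 6; x_3 ≥ 8 gives C(3,2) = 3. Together 19.
No two caps can be exceeded simultaneously, so the pair terms are all 0.
By inclusion–exclusion the count is 55 − 19 + 0 = 36.

36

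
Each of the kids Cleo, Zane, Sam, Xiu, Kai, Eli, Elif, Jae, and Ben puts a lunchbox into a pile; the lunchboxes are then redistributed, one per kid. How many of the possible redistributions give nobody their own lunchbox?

133496

Let Aᵢ be the assignments in which kid i gets their own lunchbox. We want the size of the complement of A₁∪…∪A_9.
By inclusion–exclusion this is Σ_{j=0}^{9} (−1)^j C(9,j)·(9−j)!.
Computing: 362880 − 362880 + 181440 − 60480 + 15120 − 3024 + 504 − 72 + 9 − 1 = 133496.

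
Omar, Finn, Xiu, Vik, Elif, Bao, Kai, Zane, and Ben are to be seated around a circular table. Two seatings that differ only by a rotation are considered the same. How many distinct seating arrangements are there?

Seat Omar anywhere (absorbing the rotational symmetry), then permute the other 8: (8)! = 40320.

40320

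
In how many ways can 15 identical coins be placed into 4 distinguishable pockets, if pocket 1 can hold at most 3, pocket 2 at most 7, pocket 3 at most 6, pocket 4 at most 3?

Without the upper bounds there are C(18,3) = 816 ways to split 15 among 4 pockets.
Subtract solutions that violate a single cap (substitute x_i' = x_i − (cap_i+1)): x_1 ≥ 4 gives C(14,3) = 364; x_2 ≥ 8 gives C(10,3) = 120; x_3 ≥ 7 gives C(11,3) = 165; x_4 ≥ 4 gives C(14,3) = 364. Together 1013.
Add back pairs where two caps are both exceeded: 20 + 35 + 120 + 1 + 20 + 35 = 231.
Subtract triples: 0 + 0 + 1 + 0 = 1.
By inclusion–exclusion the count is 816 − 1013 + 231 − 1 = 33.

33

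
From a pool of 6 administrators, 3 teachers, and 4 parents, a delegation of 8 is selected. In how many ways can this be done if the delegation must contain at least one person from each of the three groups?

Unrestricted: C(13,8) = 1287 ways to pick any 8 of the 13.
Subtract selections that omit an entire group: no administrators → C(7,8) = 0; no teachers → C(10,8) = 45; no parents → C(9,8) = 9.
Add back selections omitting two groups (i.e. drawn from a single group): C(6,8) + C(3,8) + C(4,8) = 0.
By inclusion–exclusion: 1287 − 54 + 0 = 1233.

1233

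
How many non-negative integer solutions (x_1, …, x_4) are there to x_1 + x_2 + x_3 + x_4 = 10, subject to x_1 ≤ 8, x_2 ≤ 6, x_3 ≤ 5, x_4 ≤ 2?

112

Ignoring the caps, the number of non-negative solutions to x_1+…+x_4 = 10 is C(13,3) = 286.
Subtract solutions that violate a single cap (substitute x_i' = x_i − (cap_i+1)): x_1 ≥ 9 gives C(4,3) = 4; x_2 ≥ 7 gives C(6,3) = 20; x_3 ≥ 6 gives C(7,3) = 35; x_4 ≥ 3 gives C(10,3) = 120. Together 179.
Add back pairs where two caps are both exceeded: 0 + 0 + 0 + 0 + 1 + 4 = 5.
By inclusion–exclusion the count is 286 − 179 + 5 = 112.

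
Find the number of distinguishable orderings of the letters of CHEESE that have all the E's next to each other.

Treat the 3 copies of E as a single block. The multiset to arrange is then {EEE, C, H, S}, 4 items in all.
All 4 items are distinct, so there are (4)! = 24 arrangements.

24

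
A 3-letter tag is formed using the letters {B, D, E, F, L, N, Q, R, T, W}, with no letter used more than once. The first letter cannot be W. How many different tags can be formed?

648

The first letter has 10−1 = 9 choices (anything except W).
The remaining 2 letters are filled from the other 9 symbols without repetition: 9 × 8 = 72.
Total: 9 × 72 = 648.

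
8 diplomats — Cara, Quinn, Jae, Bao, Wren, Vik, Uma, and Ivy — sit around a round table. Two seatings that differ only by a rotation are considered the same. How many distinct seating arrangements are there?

5040

Seat Cara anywhere (absorbing the rotational symmetry), then permute the other 7: (7)! = 5040.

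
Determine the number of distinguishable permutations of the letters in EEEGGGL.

140

The 7 letters of EEEGGGL have repeats: E appearing 3 times and G appearing 3 times.
The number of distinct arrangements is 7!/(3!·3!) = 5040/36 = 140.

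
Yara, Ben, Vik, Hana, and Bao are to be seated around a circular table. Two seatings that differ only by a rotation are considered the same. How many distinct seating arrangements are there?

Around a circle, 5 distinct people have 5!/5 = (4)! = 24 rotationally distinct seatings.

24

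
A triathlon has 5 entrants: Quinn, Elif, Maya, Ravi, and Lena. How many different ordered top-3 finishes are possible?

60

There are 5 choices for 1st place, 4 for 2nd, and 3 for 3rd.
That gives 5 × 4 × 3 = 60.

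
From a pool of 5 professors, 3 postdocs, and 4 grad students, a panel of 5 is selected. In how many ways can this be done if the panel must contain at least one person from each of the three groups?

Unrestricted: C(12,5) = 792 ways to pick any 5 of the 12.
Subtract selections that omit an entire group: no professors → C(7,5) = 21; no postdocs → C(9,5) = 126; no grad students → C(8,5) = 56.
Add back selections omitting two groups (i.e. drawn from a single group): C(5,5) + C(3,5) + C(4,5) = 1.
By inclusion–exclusion: 792 − 203 + 1 = 590.

590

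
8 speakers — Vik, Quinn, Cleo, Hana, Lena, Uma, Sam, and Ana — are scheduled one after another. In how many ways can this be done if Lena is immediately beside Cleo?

10080

Place the 6 others and the Lena-Cleo pair as 7 objects in a line; the pair has 2 internal arrangements.
That gives 2 × 7! = 2 × 5040 = 10080.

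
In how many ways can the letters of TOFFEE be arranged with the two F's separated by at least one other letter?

Total arrangements of TOFFEE: 6!/(2!·2!) = 180.
If the two F's are adjacent, glue them into one block, leaving 5 items to arrange: (5)!/(2!) = 60 ways.
Hence 180 − 60 = 120.

120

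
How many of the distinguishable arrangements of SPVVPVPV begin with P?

105

With the first slot taken by P, it remains to arrange the other 7 letters (SVVPVPV).
Those 7 letters have P appearing twice and V appearing 4 times, giving (7)!/(4!·2!) = 105.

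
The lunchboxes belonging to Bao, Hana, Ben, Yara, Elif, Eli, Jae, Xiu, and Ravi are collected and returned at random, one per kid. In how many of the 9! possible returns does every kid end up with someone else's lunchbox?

133496

Let Aᵢ be the assignments in which kid i gets their own lunchbox. We want the size of the complement of A₁∪…∪A_9.
By inclusion–exclusion this is Σ_{j=0}^{9} (−1)^j C(9,j)·(9−j)!.
Computing: 362880 − 362880 + 181440 − 60480 + 15120 − 3024 + 504 − 72 + 9 − 1 = 133496.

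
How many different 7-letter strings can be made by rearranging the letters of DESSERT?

DESSERT has 7 letters with E appearing twice and S appearing twice.
The number of distinct arrangements is 7!/(2!·2!) = 5040/4 = 1260.

1260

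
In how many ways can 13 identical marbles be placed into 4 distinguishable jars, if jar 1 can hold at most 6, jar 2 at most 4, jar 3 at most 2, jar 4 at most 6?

45

Ignoring the caps, the number of non-negative solutions to x_1+…+x_4 = 13 is C(16,3) = 560.
Subtract solutions that violate a single cap (substitute x_i' = x_i − (cap_i+1)): x_1 ≥ 7 gives C(9,3) = 84; x_2 ≥ 5 gives C(11,3) = 165; x_3 ≥ 3 gives C(13,3) = 286; x_4 ≥ 7 gives C(9,3) = 84. Together 619.
Add back pairs where two caps are both exceeded: 4 + 20 + 0 + 56 + 4 + 20 = 104.
By inclusion–exclusion the count is 560 − 619 + 104 = 45.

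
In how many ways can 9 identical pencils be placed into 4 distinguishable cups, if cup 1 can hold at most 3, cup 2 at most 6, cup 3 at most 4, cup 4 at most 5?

100

Ignoring the caps, the number of non-negative solutions to x_1+…+x_4 = 9 is C(12,3) = 220.
Subtract solutions that violate a single cap (substitute x_i' = x_i − (cap_i+1)): x_1 ≥ 4 gives C(8,3) = 56; x_2 ≥ 7 gives C(5,3) = 10; x_3 ≥ 5 gives C(7,3) = 35; x_4 ≥ 6 gives C(6,3) = 20. Together 121.
Add back pairs where two caps are both exceeded: 0 + 1 + 0 + 0 + 0 + 0 = 1.
By inclusion–exclusion the count is 220 − 121 + 1 = 100.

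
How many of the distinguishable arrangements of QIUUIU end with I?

Fix I in the last position and arrange the remaining 5 letters.
Those 5 letters have U appearing 3 times, giving (5)!/(3!) = 20.

20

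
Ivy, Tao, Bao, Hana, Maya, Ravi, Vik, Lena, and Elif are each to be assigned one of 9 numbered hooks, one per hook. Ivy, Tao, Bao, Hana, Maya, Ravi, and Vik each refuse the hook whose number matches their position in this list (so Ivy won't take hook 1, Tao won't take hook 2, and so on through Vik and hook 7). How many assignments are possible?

Let Aᵢ (for 1 ≤ i ≤ 7) be the placements that put person i in their forbidden hook. Any j of these fix j positions, leaving (9−j)! ways to fill the rest, and there are C(7,j) ways to pick which j.
By inclusion–exclusion, the number of valid placements is Σ_{j=0}^{7} (−1)^j C(7,j)·(9−j)!.
Computing: 362880 − 282240 + 105840 − 25200 + 4200 − 504 + 42 − 2 = 165016.

165016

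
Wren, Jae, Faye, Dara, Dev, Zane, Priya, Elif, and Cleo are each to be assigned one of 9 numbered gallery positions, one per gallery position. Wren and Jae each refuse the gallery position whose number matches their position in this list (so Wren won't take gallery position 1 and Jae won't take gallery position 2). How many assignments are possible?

287280

Let Aᵢ (for i ∈ {1, 2}) be the placements that put person i in their forbidden gallery position. Any j of these fix j positions, leaving (9−j)! ways to fill the rest, and there are C(2,j) ways to pick which j.
By inclusion–exclusion, the number of valid placements is Σ_{j=0}^{2} (−1)^j C(2,j)·(9−j)!.
Computing: 362880 − 80640 + 5040 = 287280.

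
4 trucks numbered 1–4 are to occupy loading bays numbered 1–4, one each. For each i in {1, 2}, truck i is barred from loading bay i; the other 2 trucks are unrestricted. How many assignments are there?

14

Let Aᵢ (for i ∈ {1, 2}) be the placements that put truck i in its forbidden loading bay. Any j of these fix j positions, leaving (4−j)! ways to fill the rest, and there are C(2,j) ways to pick which j.
By inclusion–exclusion, the number of valid placements is Σ_{j=0}^{2} (−1)^j C(2,j)·(4−j)!.
Computing: 24 − 12 + 2 = 14.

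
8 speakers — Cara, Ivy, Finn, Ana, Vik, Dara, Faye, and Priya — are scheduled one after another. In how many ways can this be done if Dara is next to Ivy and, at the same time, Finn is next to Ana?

2880

Treat {Dara,Ivy} as one block (2 orders) and {Finn,Ana} as another (2 orders).
That leaves 6 units to arrange: 2 × 2 × 6! = 4 × 720 = 2880.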